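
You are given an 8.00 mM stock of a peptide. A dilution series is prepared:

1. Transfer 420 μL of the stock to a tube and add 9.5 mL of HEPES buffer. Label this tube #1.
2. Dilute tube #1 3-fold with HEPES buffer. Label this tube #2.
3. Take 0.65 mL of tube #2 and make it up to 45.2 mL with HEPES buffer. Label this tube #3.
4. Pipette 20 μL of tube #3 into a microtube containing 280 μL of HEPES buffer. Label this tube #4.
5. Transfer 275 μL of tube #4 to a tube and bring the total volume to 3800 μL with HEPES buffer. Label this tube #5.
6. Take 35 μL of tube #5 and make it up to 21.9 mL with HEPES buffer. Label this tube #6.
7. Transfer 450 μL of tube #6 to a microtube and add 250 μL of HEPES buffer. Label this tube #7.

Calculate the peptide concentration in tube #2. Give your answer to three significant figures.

Step 1: 420 μL + 9.5 mL = 9920 μL total → factor 9920/420 = 23.619
Step 2: 3-fold → factor 3
Dilution factor through tube #2 = 23.619 × 3 = 70.857
[tube #2] = 8.00 mM / 70.857 = 0.113 mM

0.113 mM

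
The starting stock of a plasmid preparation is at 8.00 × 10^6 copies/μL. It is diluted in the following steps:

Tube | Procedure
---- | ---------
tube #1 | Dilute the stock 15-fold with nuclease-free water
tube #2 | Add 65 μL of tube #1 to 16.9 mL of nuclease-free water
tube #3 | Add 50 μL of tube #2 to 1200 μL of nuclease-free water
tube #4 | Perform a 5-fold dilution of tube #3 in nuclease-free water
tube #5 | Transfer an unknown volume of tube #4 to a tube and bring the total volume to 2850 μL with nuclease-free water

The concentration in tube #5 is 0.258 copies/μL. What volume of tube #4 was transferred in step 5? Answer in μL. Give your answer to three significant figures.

45.0 μL

Step 1: 15-fold → factor 15
Step 2: 65 μL + 16.9 mL = 16965 μL total → factor 16965/65 = 261
Step 3: 50 μL + 1200 μL = 1250 μL total → factor 1250/50 = 25
Step 4: 5-fold → factor 5
Step 5: v brought to 2850 μL → factor = 2850 μL/v
Product of known-step factors = 4.8938 × 10^5
Overall factor = 8.00 × 10^6 copies/μL / (0.258 copies/μL) = 3.1008 × 10^7
Step-5 factor = 3.1008 × 10^7 / 4.8938 × 10^5 = 63.362
v = 2850 μL / 63.362 = 45.0 μL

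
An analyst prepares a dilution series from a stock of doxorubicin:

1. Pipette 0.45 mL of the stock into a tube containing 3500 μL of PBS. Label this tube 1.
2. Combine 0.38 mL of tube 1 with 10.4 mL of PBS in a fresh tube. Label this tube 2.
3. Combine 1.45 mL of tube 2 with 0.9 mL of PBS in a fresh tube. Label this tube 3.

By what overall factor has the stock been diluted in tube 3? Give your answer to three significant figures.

Step 1: 0.45 mL + 3500 μL = 3.95 mL total → factor 3.95/0.45 = 8.7778
Step 2: 0.38 mL + 10.4 mL = 10.78 mL total → factor 10.78/0.38 = 28.368
Step 3: 1.45 mL + 0.9 mL = 2.35 mL total → factor 2.35/1.45 = 1.6207
Overall dilution factor = 8.7778 × 28.368 × 1.6207 = 403.57

404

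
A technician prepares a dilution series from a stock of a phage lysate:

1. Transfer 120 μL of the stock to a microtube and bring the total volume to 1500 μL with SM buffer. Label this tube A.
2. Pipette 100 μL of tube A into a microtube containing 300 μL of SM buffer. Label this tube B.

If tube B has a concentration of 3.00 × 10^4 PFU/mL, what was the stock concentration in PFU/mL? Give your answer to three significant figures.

Step 1: 120 μL brought to 1500 μL → factor 1500/120 = 12.5
Step 2: 100 μL + 300 μL = 400 μL total → factor 400/100 = 4
Overall dilution factor = 12.5 × 4 = 50
Stock = 3.00 × 10^4 PFU/mL × 50 = 1.50 × 10^6 PFU/mL

1.50 × 10^6 PFU/mL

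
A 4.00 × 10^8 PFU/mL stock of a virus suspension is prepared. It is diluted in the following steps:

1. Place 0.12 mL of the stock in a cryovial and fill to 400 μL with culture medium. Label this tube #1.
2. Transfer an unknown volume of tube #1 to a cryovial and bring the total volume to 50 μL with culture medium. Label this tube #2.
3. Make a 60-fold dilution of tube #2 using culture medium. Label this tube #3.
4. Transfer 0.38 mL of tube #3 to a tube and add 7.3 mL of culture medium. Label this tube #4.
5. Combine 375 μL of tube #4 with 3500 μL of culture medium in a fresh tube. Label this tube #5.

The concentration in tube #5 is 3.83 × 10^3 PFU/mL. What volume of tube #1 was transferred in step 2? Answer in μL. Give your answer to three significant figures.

20.0 μL

Step 1: 0.12 mL brought to 400 μL → factor 0.4/0.12 = 3.3333
Step 2: v brought to 50 μL → factor = 50 μL/v
Step 3: 60-fold → factor 60
Step 4: 0.38 mL + 7.3 mL = 7.68 mL total → factor 7.68/0.38 = 20.211
Step 5: 375 μL + 3500 μL = 3875 μL total → factor 3875/375 = 10.333
Product of known-step factors = 41768
Overall factor = 4.00 × 10^8 PFU/mL / (3.83 × 10^3 PFU/mL) = 1.0444 × 10^5
Step-2 factor = 1.0444 × 10^5 / 41768 = 2.5004
v = 50 μL / 2.5004 = 20.0 μL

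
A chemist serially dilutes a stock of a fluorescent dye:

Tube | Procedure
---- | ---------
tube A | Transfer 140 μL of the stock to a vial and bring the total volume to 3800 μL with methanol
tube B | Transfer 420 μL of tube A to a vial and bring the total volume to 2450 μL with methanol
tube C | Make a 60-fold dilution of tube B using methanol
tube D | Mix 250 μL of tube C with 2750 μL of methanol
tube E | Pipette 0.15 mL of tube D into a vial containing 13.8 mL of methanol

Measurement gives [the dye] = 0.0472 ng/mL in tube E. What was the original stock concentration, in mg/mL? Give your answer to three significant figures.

Step 1: 140 μL brought to 3800 μL → factor 3800/140 = 27.143
Step 2: 420 μL brought to 2450 μL → factor 2450/420 = 5.8333
Step 3: 60-fold → factor 60
Step 4: 250 μL + 2750 μL = 3000 μL total → factor 3000/250 = 12
Step 5: 0.15 mL + 13.8 mL = 13.95 mL total → factor 13.95/0.15 = 93
Overall dilution factor = 27.143 × 5.8333 × 60 × 12 × 93 = 1.0602 × 10^7
Stock = 0.0472 ng/mL × 1.0602 × 10^7 = 5.004 × 10^5 ng/mL = 0.500 mg/mL

0.500 mg/mL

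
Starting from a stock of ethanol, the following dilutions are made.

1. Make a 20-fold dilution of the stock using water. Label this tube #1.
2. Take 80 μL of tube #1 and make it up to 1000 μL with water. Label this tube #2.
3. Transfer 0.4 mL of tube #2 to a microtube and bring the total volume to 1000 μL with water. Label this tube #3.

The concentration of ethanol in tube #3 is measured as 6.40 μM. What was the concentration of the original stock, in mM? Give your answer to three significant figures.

Step 1: 20-fold → factor 20
Step 2: 80 μL brought to 1000 μL → factor 1000/80 = 12.5
Step 3: 0.4 mL brought to 1000 μL → factor 1/0.4 = 2.5
Overall dilution factor = 20 × 12.5 × 2.5 = 625
Stock = 6.40 μM × 625 = 4000 μM = 4.00 mM

4.00 mM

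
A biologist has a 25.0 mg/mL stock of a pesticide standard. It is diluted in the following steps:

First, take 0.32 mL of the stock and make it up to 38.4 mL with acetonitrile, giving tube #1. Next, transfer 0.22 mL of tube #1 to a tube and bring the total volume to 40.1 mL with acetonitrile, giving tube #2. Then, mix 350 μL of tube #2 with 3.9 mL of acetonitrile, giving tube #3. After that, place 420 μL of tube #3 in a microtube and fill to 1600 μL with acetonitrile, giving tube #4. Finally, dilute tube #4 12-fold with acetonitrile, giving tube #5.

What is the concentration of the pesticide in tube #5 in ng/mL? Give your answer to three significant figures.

Step 1: 0.32 mL brought to 38.4 mL → factor 38.4/0.32 = 120
Step 2: 0.22 mL brought to 40.1 mL → factor 40.1/0.22 = 182.27
Step 3: 350 μL + 3.9 mL = 4250 μL total → factor 4250/350 = 12.143
Step 4: 420 μL brought to 1600 μL → factor 1600/420 = 3.8095
Step 5: 12-fold → factor 12
Overall dilution factor = 120 × 182.27 × 12.143 × 3.8095 × 12 = 1.2142 × 10^7
Final = 25.0 mg/mL / 1.2142 × 10^7 = 2.059 × 10^-6 mg/mL = 2.06 ng/mL

2.06 ng/mL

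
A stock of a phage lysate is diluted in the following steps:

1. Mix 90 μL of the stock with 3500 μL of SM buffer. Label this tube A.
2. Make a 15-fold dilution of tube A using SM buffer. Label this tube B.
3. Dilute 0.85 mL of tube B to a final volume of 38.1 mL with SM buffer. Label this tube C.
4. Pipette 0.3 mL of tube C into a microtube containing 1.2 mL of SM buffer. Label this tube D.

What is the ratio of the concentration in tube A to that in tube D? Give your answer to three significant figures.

Step 1: 90 μL + 3500 μL = 3590 μL total → factor 3590/90 = 39.889
Step 2: 15-fold → factor 15
Step 3: 0.85 mL brought to 38.1 mL → factor 38.1/0.85 = 44.824
Step 4: 0.3 mL + 1.2 mL = 1.5 mL total → factor 1.5/0.3 = 5
Dilution factor to tube A = 39.889; to tube D = 1.341 × 10^5
[tube A]/[tube D] = (factor to tube D)/(factor to tube A) = 1.341 × 10^5/39.889 = 3.36 × 10^3

3.36 × 10^3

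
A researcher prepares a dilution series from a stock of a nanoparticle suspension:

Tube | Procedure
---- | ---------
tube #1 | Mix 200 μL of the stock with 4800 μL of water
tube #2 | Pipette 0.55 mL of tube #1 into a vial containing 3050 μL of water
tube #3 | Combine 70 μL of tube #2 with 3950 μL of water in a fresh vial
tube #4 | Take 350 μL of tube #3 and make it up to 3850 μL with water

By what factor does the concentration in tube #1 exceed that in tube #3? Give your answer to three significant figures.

Step 1: 200 μL + 4800 μL = 5000 μL total → factor 5000/200 = 25
Step 2: 0.55 mL + 3050 μL = 3.6 mL total → factor 3.6/0.55 = 6.5455
Step 3: 70 μL + 3950 μL = 4020 μL total → factor 4020/70 = 57.429
Dilution factor to tube #1 = 25; to tube #3 = 9397.4
[tube #1]/[tube #3] = (factor to tube #3)/(factor to tube #1) = 9397.4/25 = 376

376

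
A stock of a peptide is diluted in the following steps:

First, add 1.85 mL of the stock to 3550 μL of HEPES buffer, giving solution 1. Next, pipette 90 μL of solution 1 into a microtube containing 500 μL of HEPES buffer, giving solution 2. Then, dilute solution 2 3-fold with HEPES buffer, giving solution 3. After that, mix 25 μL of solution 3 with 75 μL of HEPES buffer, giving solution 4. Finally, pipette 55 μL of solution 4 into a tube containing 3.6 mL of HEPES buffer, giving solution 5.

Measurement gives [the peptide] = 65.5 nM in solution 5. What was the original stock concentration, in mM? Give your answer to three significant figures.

Step 1: 1.85 mL + 3550 μL = 5.4 mL total → factor 5.4/1.85 = 2.9189
Step 2: 90 μL + 500 μL = 590 μL total → factor 590/90 = 6.5556
Step 3: 3-fold → factor 3
Step 4: 25 μL + 75 μL = 100 μL total → factor 100/25 = 4
Step 5: 55 μL + 3.6 mL = 3655 μL total → factor 3655/55 = 66.455
Overall dilution factor = 2.9189 × 6.5556 × 3 × 4 × 66.455 = 15259
Stock = 65.5 nM × 15259 = 9.995 × 10^5 nM = 0.999 mM

0.999 mM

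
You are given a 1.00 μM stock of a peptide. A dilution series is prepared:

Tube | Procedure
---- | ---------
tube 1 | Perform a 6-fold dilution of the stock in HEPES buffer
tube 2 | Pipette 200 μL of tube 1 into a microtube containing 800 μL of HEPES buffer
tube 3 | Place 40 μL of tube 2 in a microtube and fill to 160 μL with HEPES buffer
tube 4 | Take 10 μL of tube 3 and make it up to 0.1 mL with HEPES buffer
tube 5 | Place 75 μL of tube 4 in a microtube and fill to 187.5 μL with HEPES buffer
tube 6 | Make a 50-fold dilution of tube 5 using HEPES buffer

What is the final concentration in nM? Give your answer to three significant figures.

0.00667 nM

Step 1: 6-fold → factor 6
Step 2: 200 μL + 800 μL = 1000 μL total → factor 1000/200 = 5
Step 3: 40 μL brought to 160 μL → factor 160/40 = 4
Step 4: 10 μL brought to 0.1 mL → factor 100/10 = 10
Step 5: 75 μL brought to 187.5 μL → factor 187.5/75 = 2.5
Step 6: 50-fold → factor 50
Overall dilution factor = 6 × 5 × 4 × 10 × 2.5 × 50 = 1.5 × 10^5
Final = 1.00 μM / 1.5 × 10^5 = 6.667 × 10^-6 μM = 0.00667 nM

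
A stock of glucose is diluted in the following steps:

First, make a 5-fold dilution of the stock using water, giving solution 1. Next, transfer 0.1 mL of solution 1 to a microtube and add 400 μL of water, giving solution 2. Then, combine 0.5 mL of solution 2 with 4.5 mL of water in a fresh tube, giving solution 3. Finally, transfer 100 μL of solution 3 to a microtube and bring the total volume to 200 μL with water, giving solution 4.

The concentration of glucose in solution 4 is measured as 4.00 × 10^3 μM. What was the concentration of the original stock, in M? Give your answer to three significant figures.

2.00 M

Step 1: 5-fold → factor 5
Step 2: 0.1 mL + 400 μL = 0.5 mL total → factor 0.5/0.1 = 5
Step 3: 0.5 mL + 4.5 mL = 5 mL total → factor 5/0.5 = 10
Step 4: 100 μL brought to 200 μL → factor 200/100 = 2
Overall dilution factor = 5 × 5 × 10 × 2 = 500
Stock = 4.00 × 10^3 μM × 500 = 2.000 × 10^6 μM = 2.00 M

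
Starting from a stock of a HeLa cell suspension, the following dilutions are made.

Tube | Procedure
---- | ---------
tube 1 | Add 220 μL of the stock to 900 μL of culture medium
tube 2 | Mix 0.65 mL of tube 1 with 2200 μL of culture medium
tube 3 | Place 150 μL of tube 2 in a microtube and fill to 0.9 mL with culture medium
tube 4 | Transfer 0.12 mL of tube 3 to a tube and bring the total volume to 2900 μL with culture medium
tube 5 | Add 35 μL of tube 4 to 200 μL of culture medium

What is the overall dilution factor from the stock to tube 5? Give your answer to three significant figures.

Step 1: 220 μL + 900 μL = 1120 μL total → factor 1120/220 = 5.0909
Step 2: 0.65 mL + 2200 μL = 2.85 mL total → factor 2.85/0.65 = 4.3846
Step 3: 150 μL brought to 0.9 mL → factor 900/150 = 6
Step 4: 0.12 mL brought to 2900 μL → factor 2.9/0.12 = 24.167
Step 5: 35 μL + 200 μL = 235 μL total → factor 235/35 = 6.7143
Overall dilution factor = 5.0909 × 4.3846 × 6 × 24.167 × 6.7143 = 21732

2.17 × 10^4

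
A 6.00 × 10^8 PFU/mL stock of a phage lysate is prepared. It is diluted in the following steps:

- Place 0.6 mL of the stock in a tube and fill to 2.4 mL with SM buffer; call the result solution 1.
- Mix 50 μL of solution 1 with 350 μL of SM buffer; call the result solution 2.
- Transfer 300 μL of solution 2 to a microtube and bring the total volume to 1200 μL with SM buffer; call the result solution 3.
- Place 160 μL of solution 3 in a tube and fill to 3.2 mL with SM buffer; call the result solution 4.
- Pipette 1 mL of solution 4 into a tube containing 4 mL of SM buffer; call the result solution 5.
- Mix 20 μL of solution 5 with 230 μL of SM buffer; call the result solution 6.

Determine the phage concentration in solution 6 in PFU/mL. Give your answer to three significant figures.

Step 1: 0.6 mL brought to 2.4 mL → factor 2.4/0.6 = 4
Step 2: 50 μL + 350 μL = 400 μL total → factor 400/50 = 8
Step 3: 300 μL brought to 1200 μL → factor 1200/300 = 4
Step 4: 160 μL brought to 3.2 mL → factor 3200/160 = 20
Step 5: 1 mL + 4 mL = 5 mL total → factor 5/1 = 5
Step 6: 20 μL + 230 μL = 250 μL total → factor 250/20 = 12.5
Overall dilution factor = 4 × 8 × 4 × 20 × 5 × 12.5 = 1.6 × 10^5
Final = 6.00 × 10^8 PFU/mL / 1.6 × 10^5 = 3.75 × 10^3 PFU/mL

3.75 × 10^3 PFU/mL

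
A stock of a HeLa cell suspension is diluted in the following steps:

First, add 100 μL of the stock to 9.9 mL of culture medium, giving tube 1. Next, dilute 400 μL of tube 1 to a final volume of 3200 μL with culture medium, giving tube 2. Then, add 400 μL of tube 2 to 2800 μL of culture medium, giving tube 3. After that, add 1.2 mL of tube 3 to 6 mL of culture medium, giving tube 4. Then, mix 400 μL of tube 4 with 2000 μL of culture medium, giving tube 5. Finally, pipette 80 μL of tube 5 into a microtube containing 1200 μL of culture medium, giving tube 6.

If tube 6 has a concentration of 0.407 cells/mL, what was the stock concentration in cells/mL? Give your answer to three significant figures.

1.50 × 10^6 cells/mL

Step 1: 100 μL + 9.9 mL = 10000 μL total → factor 10000/100 = 100
Step 2: 400 μL brought to 3200 μL → factor 3200/400 = 8
Step 3: 400 μL + 2800 μL = 3200 μL total → factor 3200/400 = 8
Step 4: 1.2 mL + 6 mL = 7.2 mL total → factor 7.2/1.2 = 6
Step 5: 400 μL + 2000 μL = 2400 μL total → factor 2400/400 = 6
Step 6: 80 μL + 1200 μL = 1280 μL total → factor 1280/80 = 16
Overall dilution factor = 100 × 8 × 8 × 6 × 6 × 16 = 3.6864 × 10^6
Stock = 0.407 cells/mL × 3.6864 × 10^6 = 1.50 × 10^6 cells/mL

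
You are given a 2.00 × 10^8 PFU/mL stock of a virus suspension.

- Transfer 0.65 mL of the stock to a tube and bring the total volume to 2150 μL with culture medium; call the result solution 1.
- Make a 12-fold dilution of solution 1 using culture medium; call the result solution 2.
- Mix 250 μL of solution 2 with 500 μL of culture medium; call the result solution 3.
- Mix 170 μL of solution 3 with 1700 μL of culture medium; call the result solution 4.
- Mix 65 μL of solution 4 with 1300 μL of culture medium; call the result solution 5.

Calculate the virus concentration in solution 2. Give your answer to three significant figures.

Step 1: 0.65 mL brought to 2150 μL → factor 2.15/0.65 = 3.3077
Step 2: 12-fold → factor 12
Dilution factor through solution 2 = 3.3077 × 12 = 39.692
[solution 2] = 2.00 × 10^8 PFU/mL / 39.692 = 5.04 × 10^6 PFU/mL

5.04 × 10^6 PFU/mL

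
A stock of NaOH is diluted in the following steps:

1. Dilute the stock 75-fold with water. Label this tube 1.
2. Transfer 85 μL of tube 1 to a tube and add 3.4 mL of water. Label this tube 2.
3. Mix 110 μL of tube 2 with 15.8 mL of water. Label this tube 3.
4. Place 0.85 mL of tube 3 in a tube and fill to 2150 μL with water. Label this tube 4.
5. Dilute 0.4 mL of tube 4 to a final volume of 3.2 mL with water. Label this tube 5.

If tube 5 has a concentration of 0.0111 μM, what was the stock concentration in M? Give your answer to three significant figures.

0.0999 M

Step 1: 75-fold → factor 75
Step 2: 85 μL + 3.4 mL = 3485 μL total → factor 3485/85 = 41
Step 3: 110 μL + 15.8 mL = 15910 μL total → factor 15910/110 = 144.64
Step 4: 0.85 mL brought to 2150 μL → factor 2.15/0.85 = 2.5294
Step 5: 0.4 mL brought to 3.2 mL → factor 3.2/0.4 = 8
Overall dilution factor = 75 × 41 × 144.64 × 2.5294 × 8 = 8.9998 × 10^6
Stock = 0.0111 μM × 8.9998 × 10^6 = 9.990 × 10^4 μM = 0.0999 M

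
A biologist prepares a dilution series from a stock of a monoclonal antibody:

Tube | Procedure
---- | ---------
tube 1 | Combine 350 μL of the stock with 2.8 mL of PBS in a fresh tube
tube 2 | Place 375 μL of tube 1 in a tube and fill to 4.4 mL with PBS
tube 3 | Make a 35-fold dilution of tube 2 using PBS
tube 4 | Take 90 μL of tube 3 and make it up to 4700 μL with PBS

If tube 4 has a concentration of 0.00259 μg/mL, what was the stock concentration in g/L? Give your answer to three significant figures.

0.500 g/L

Step 1: 350 μL + 2.8 mL = 3150 μL total → factor 3150/350 = 9
Step 2: 375 μL brought to 4.4 mL → factor 4400/375 = 11.733
Step 3: 35-fold → factor 35
Step 4: 90 μL brought to 4700 μL → factor 4700/90 = 52.222
Overall dilution factor = 9 × 11.733 × 35 × 52.222 = 1.9301 × 10^5
Stock = 0.00259 μg/mL × 1.9301 × 10^5 = 499.9 μg/mL = 0.500 g/L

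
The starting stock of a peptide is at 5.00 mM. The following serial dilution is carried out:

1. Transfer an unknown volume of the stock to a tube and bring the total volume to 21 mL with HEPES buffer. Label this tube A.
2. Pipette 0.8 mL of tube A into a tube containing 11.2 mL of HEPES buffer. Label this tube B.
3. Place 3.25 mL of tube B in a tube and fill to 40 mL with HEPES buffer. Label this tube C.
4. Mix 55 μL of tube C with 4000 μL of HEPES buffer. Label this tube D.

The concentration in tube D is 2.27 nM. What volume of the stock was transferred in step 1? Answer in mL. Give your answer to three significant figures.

Step 1: v brought to 21 mL → factor = 21 mL/v
Step 2: 0.8 mL + 11.2 mL = 12 mL total → factor 12/0.8 = 15
Step 3: 3.25 mL brought to 40 mL → factor 40/3.25 = 12.308
Step 4: 55 μL + 4000 μL = 4055 μL total → factor 4055/55 = 73.727
Product of known-step factors = 13611
Overall factor = 5.00 mM / (2.27 nM) = 2.2026 × 10^6
Step-1 factor = 2.2026 × 10^6 / 13611 = 161.83
v = 21 mL / 161.83 = 0.130 mL

0.130 mL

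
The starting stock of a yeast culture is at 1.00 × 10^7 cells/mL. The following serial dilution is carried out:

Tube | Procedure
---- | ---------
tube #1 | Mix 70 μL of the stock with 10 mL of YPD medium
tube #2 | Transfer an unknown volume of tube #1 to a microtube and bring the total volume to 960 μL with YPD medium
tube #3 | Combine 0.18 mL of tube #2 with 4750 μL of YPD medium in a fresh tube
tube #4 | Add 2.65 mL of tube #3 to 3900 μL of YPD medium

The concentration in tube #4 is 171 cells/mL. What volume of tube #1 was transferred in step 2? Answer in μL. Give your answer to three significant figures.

160 μL

Step 1: 70 μL + 10 mL = 10070 μL total → factor 10070/70 = 143.86
Step 2: v brought to 960 μL → factor = 960 μL/v
Step 3: 0.18 mL + 4750 μL = 4.93 mL total → factor 4.93/0.18 = 27.389
Step 4: 2.65 mL + 3900 μL = 6.55 mL total → factor 6.55/2.65 = 2.4717
Product of known-step factors = 9738.7
Overall factor = 1.00 × 10^7 cells/mL / (171 cells/mL) = 58480
Step-2 factor = 58480 / 9738.7 = 6.0049
v = 960 μL / 6.0049 = 160 μL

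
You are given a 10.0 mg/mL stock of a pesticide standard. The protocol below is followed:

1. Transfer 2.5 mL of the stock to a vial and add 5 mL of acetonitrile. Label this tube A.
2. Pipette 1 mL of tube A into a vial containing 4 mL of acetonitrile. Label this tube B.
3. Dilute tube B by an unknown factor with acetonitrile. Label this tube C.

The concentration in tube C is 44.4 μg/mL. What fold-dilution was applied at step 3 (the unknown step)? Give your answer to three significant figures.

Step 1: 2.5 mL + 5 mL = 7.5 mL total → factor 7.5/2.5 = 3
Step 2: 1 mL + 4 mL = 5 mL total → factor 5/1 = 5
Step 3: unknown factor x
Product of known-step factors = 15
Overall factor = 10.0 mg/mL / (44.4 μg/mL) = 225.23
x = 225.23 / 15 = 15.0

15.0-fold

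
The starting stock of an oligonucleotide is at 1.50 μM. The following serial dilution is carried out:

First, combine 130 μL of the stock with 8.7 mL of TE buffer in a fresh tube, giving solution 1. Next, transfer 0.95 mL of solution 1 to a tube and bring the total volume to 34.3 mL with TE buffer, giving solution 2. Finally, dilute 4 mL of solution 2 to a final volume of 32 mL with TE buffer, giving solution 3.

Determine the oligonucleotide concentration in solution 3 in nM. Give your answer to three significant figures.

Step 1: 130 μL + 8.7 mL = 8830 μL total → factor 8830/130 = 67.923
Step 2: 0.95 mL brought to 34.3 mL → factor 34.3/0.95 = 36.105
Step 3: 4 mL brought to 32 mL → factor 32/4 = 8
Overall dilution factor = 67.923 × 36.105 × 8 = 19619
Final = 1.50 μM / 19619 = 7.646 × 10^-5 μM = 0.0765 nM

0.0765 nM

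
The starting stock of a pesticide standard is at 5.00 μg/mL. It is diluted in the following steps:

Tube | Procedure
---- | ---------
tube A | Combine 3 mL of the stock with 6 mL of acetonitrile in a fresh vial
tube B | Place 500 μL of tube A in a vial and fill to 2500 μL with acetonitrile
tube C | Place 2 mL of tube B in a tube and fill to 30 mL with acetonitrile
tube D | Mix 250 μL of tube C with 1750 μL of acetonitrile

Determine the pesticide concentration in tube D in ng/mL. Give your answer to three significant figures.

Step 1: 3 mL + 6 mL = 9 mL total → factor 9/3 = 3
Step 2: 500 μL brought to 2500 μL → factor 2500/500 = 5
Step 3: 2 mL brought to 30 mL → factor 30/2 = 15
Step 4: 250 μL + 1750 μL = 2000 μL total → factor 2000/250 = 8
Overall dilution factor = 3 × 5 × 15 × 8 = 1800
Final = 5.00 μg/mL / 1800 = 0.002778 μg/mL = 2.78 ng/mL

2.78 ng/mL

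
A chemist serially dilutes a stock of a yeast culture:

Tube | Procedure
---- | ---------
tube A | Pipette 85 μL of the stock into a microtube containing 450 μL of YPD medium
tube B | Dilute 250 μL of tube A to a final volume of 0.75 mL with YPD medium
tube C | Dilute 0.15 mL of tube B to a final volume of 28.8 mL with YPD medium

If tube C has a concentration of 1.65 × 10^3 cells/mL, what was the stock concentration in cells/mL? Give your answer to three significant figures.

5.98 × 10^6 cells/mL

Step 1: 85 μL + 450 μL = 535 μL total → factor 535/85 = 6.2941
Step 2: 250 μL brought to 0.75 mL → factor 750/250 = 3
Step 3: 0.15 mL brought to 28.8 mL → factor 28.8/0.15 = 192
Overall dilution factor = 6.2941 × 3 × 192 = 3625.4
Stock = 1.65 × 10^3 cells/mL × 3625.4 = 5.98 × 10^6 cells/mL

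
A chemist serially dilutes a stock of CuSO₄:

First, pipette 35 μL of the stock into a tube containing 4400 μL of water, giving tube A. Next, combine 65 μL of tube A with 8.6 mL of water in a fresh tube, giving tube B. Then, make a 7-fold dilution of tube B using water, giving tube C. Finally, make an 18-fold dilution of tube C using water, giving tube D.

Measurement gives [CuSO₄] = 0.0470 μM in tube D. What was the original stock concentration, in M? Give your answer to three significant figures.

0.100 M

Step 1: 35 μL + 4400 μL = 4435 μL total → factor 4435/35 = 126.71
Step 2: 65 μL + 8.6 mL = 8665 μL total → factor 8665/65 = 133.31
Step 3: 7-fold → factor 7
Step 4: 18-fold → factor 18
Overall dilution factor = 126.71 × 133.31 × 7 × 18 = 2.1284 × 10^6
Stock = 0.0470 μM × 2.1284 × 10^6 = 1.000 × 10^5 μM = 0.100 M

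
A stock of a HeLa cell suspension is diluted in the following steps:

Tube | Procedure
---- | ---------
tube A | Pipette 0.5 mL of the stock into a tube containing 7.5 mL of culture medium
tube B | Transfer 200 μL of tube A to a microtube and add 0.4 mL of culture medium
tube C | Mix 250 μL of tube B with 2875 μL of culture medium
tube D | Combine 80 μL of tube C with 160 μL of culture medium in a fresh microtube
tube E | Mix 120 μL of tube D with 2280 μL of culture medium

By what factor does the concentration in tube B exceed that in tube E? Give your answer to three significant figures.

750

Step 1: 0.5 mL + 7.5 mL = 8 mL total → factor 8/0.5 = 16
Step 2: 200 μL + 0.4 mL = 600 μL total → factor 600/200 = 3
Step 3: 250 μL + 2875 μL = 3125 μL total → factor 3125/250 = 12.5
Step 4: 80 μL + 160 μL = 240 μL total → factor 240/80 = 3
Step 5: 120 μL + 2280 μL = 2400 μL total → factor 2400/120 = 20
Dilution factor to tube B = 48; to tube E = 36000
[tube B]/[tube E] = (factor to tube E)/(factor to tube B) = 36000/48 = 750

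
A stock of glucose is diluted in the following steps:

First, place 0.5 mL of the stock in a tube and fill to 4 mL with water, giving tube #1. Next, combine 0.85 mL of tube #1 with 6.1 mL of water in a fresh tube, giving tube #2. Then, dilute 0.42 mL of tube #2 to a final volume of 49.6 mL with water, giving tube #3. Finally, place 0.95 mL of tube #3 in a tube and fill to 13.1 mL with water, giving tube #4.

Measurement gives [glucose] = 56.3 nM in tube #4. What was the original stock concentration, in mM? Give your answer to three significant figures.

6.00 mM

Step 1: 0.5 mL brought to 4 mL → factor 4/0.5 = 8
Step 2: 0.85 mL + 6.1 mL = 6.95 mL total → factor 6.95/0.85 = 8.1765
Step 3: 0.42 mL brought to 49.6 mL → factor 49.6/0.42 = 118.1
Step 4: 0.95 mL brought to 13.1 mL → factor 13.1/0.95 = 13.789
Overall dilution factor = 8 × 8.1765 × 118.1 × 13.789 = 1.0652 × 10^5
Stock = 56.3 nM × 1.0652 × 10^5 = 5.997 × 10^6 nM = 6.00 mM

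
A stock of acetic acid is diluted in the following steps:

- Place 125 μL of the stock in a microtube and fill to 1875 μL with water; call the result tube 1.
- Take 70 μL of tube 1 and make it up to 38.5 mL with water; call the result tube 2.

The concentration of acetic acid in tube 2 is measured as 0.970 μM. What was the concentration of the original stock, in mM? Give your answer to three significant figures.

8.00 mM

Step 1: 125 μL brought to 1875 μL → factor 1875/125 = 15
Step 2: 70 μL brought to 38.5 mL → factor 38500/70 = 550
Overall dilution factor = 15 × 550 = 8250
Stock = 0.970 μM × 8250 = 8002 μM = 8.00 mM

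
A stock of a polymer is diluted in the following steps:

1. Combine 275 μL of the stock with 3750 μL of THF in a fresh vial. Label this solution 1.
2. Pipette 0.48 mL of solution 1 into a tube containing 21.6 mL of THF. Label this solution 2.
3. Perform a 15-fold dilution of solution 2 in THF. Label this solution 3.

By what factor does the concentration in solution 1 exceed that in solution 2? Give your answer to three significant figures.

Step 1: 275 μL + 3750 μL = 4025 μL total → factor 4025/275 = 14.636
Step 2: 0.48 mL + 21.6 mL = 22.08 mL total → factor 22.08/0.48 = 46
Dilution factor to solution 1 = 14.636; to solution 2 = 673.27
[solution 1]/[solution 2] = (factor to solution 2)/(factor to solution 1) = 673.27/14.636 = 46.0

46.0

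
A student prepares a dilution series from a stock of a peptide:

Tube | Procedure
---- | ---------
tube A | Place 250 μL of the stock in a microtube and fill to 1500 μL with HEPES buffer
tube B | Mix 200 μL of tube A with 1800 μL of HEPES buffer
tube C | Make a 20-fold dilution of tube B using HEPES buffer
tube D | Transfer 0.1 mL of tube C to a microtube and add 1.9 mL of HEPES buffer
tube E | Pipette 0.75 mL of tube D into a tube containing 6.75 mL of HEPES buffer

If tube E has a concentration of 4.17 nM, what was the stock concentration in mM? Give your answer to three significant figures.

1.00 mM

Step 1: 250 μL brought to 1500 μL → factor 1500/250 = 6
Step 2: 200 μL + 1800 μL = 2000 μL total → factor 2000/200 = 10
Step 3: 20-fold → factor 20
Step 4: 0.1 mL + 1.9 mL = 2 mL total → factor 2/0.1 = 20
Step 5: 0.75 mL + 6.75 mL = 7.5 mL total → factor 7.5/0.75 = 10
Overall dilution factor = 6 × 10 × 20 × 20 × 10 = 2.4 × 10^5
Stock = 4.17 nM × 2.4 × 10^5 = 1.001 × 10^6 nM = 1.00 mM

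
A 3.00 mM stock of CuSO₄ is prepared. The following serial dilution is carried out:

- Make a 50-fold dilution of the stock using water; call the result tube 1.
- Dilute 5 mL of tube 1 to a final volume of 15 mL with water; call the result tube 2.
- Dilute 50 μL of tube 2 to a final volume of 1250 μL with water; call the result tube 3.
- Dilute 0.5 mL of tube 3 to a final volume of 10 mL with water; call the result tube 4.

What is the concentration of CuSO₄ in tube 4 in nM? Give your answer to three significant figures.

40.0 nM

Step 1: 50-fold → factor 50
Step 2: 5 mL brought to 15 mL → factor 15/5 = 3
Step 3: 50 μL brought to 1250 μL → factor 1250/50 = 25
Step 4: 0.5 mL brought to 10 mL → factor 10/0.5 = 20
Overall dilution factor = 50 × 3 × 25 × 20 = 75000
Final = 3.00 mM / 75000 = 4.000 × 10^-5 mM = 40.0 nM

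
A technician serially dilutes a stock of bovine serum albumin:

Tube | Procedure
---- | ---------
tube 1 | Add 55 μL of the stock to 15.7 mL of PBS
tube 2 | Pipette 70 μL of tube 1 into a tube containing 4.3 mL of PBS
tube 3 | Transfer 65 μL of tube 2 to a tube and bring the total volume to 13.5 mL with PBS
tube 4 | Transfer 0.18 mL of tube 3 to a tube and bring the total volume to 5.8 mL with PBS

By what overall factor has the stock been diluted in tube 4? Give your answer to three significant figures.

1.20 × 10^8

Step 1: 55 μL + 15.7 mL = 15755 μL total → factor 15755/55 = 286.45
Step 2: 70 μL + 4.3 mL = 4370 μL total → factor 4370/70 = 62.429
Step 3: 65 μL brought to 13.5 mL → factor 13500/65 = 207.69
Step 4: 0.18 mL brought to 5.8 mL → factor 5.8/0.18 = 32.222
Overall dilution factor = 286.45 × 62.429 × 207.69 × 32.222 = 1.1968 × 10^8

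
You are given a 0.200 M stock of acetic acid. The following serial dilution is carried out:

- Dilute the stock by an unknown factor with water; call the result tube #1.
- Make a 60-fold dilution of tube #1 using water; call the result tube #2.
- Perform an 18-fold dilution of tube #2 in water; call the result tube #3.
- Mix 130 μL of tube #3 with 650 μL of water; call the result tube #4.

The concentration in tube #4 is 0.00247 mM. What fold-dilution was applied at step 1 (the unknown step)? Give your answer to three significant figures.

Step 1: unknown factor x
Step 2: 60-fold → factor 60
Step 3: 18-fold → factor 18
Step 4: 130 μL + 650 μL = 780 μL total → factor 780/130 = 6
Product of known-step factors = 6480
Overall factor = 0.200 M / (0.00247 mM) = 80972
x = 80972 / 6480 = 12.5

12.5-fold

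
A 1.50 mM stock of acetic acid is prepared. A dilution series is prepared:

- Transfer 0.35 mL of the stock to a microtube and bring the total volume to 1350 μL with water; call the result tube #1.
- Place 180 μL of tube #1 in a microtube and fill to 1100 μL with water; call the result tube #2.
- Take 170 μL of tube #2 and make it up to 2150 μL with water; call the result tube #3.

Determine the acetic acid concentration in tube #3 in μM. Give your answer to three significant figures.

5.03 μM

Step 1: 0.35 mL brought to 1350 μL → factor 1.35/0.35 = 3.8571
Step 2: 180 μL brought to 1100 μL → factor 1100/180 = 6.1111
Step 3: 170 μL brought to 2150 μL → factor 2150/170 = 12.647
Overall dilution factor = 3.8571 × 6.1111 × 12.647 = 298.11
Final = 1.50 mM / 298.11 = 0.005032 mM = 5.03 μM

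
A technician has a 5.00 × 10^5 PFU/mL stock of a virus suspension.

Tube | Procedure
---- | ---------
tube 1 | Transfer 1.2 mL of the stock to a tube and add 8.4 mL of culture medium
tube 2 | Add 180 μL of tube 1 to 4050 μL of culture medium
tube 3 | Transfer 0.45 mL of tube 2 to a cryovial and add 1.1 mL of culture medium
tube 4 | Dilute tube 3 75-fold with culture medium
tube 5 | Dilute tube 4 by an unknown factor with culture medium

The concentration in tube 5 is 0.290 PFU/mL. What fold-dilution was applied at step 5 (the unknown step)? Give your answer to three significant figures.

Step 1: 1.2 mL + 8.4 mL = 9.6 mL total → factor 9.6/1.2 = 8
Step 2: 180 μL + 4050 μL = 4230 μL total → factor 4230/180 = 23.5
Step 3: 0.45 mL + 1.1 mL = 1.55 mL total → factor 1.55/0.45 = 3.4444
Step 4: 75-fold → factor 75
Step 5: unknown factor x
Product of known-step factors = 48567
Overall factor = 5.00 × 10^5 PFU/mL / (0.290 PFU/mL) = 1.7241 × 10^6
x = 1.7241 × 10^6 / 48567 = 35.5

35.5-fold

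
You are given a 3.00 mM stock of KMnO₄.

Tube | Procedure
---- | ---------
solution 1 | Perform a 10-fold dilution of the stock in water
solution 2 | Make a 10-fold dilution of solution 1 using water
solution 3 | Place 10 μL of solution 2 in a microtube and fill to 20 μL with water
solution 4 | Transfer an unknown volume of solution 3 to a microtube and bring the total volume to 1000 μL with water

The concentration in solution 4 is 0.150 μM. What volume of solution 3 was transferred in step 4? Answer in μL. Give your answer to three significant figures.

10.0 μL

Step 1: 10-fold → factor 10
Step 2: 10-fold → factor 10
Step 3: 10 μL brought to 20 μL → factor 20/10 = 2
Step 4: v brought to 1000 μL → factor = 1000 μL/v
Product of known-step factors = 200
Overall factor = 3.00 mM / (0.150 μM) = 20000
Step-4 factor = 20000 / 200 = 100
v = 1000 μL / 100 = 10.0 μL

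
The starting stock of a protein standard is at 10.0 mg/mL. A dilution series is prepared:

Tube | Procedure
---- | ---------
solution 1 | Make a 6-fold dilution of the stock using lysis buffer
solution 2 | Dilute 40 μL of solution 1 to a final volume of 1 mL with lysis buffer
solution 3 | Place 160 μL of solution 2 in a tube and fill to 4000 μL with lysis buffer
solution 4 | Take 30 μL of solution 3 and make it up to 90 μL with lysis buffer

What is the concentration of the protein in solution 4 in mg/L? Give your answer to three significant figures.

Step 1: 6-fold → factor 6
Step 2: 40 μL brought to 1 mL → factor 1000/40 = 25
Step 3: 160 μL brought to 4000 μL → factor 4000/160 = 25
Step 4: 30 μL brought to 90 μL → factor 90/30 = 3
Overall dilution factor = 6 × 25 × 25 × 3 = 11250
Final = 10.0 mg/mL / 11250 = 0.0008889 mg/mL = 0.889 mg/L

0.889 mg/L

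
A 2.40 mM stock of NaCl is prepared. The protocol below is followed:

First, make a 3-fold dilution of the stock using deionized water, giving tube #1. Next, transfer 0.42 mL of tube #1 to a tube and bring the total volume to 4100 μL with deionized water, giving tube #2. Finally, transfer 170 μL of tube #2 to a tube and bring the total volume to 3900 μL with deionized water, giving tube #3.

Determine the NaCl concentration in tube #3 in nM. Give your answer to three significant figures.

Step 1: 3-fold → factor 3
Step 2: 0.42 mL brought to 4100 μL → factor 4.1/0.42 = 9.7619
Step 3: 170 μL brought to 3900 μL → factor 3900/170 = 22.941
Overall dilution factor = 3 × 9.7619 × 22.941 = 671.85
Final = 2.40 mM / 671.85 = 0.003572 mM = 3.57 × 10^3 nM

3.57 × 10^3 nM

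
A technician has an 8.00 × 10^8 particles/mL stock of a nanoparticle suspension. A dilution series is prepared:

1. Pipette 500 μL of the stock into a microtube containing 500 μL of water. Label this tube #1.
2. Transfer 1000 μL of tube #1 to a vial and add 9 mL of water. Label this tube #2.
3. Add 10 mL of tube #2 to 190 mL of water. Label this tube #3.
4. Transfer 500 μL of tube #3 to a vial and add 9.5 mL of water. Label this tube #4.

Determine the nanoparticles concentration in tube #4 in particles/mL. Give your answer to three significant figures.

1.00 × 10^5 particles/mL

Step 1: 500 μL + 500 μL = 1000 μL total → factor 1000/500 = 2
Step 2: 1000 μL + 9 mL = 10000 μL total → factor 10000/1000 = 10
Step 3: 10 mL + 190 mL = 200 mL total → factor 200/10 = 20
Step 4: 500 μL + 9.5 mL = 10000 μL total → factor 10000/500 = 20
Overall dilution factor = 2 × 10 × 20 × 20 = 8000
Final = 8.00 × 10^8 particles/mL / 8000 = 1.00 × 10^5 particles/mL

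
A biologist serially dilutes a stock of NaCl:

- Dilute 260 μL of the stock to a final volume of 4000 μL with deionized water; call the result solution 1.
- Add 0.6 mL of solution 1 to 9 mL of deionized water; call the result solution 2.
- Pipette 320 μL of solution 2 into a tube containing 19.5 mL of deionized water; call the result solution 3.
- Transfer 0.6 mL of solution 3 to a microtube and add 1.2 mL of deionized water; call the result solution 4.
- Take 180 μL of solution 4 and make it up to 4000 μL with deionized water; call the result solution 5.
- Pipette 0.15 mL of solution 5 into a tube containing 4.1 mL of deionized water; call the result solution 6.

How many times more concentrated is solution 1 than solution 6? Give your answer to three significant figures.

1.87 × 10^6

Step 1: 260 μL brought to 4000 μL → factor 4000/260 = 15.385
Step 2: 0.6 mL + 9 mL = 9.6 mL total → factor 9.6/0.6 = 16
Step 3: 320 μL + 19.5 mL = 19820 μL total → factor 19820/320 = 61.938
Step 4: 0.6 mL + 1.2 mL = 1.8 mL total → factor 1.8/0.6 = 3
Step 5: 180 μL brought to 4000 μL → factor 4000/180 = 22.222
Step 6: 0.15 mL + 4.1 mL = 4.25 mL total → factor 4.25/0.15 = 28.333
Dilution factor to solution 1 = 15.385; to solution 6 = 2.8798 × 10^7
[solution 1]/[solution 6] = (factor to solution 6)/(factor to solution 1) = 2.8798 × 10^7/15.385 = 1.87 × 10^6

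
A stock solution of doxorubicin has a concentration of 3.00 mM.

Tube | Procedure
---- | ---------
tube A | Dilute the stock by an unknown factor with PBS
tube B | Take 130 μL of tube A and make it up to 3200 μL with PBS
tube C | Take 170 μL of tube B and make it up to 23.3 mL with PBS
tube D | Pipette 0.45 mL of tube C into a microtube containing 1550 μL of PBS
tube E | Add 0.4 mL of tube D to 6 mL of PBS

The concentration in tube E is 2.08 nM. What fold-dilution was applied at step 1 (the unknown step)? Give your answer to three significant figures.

Step 1: unknown factor x
Step 2: 130 μL brought to 3200 μL → factor 3200/130 = 24.615
Step 3: 170 μL brought to 23.3 mL → factor 23300/170 = 137.06
Step 4: 0.45 mL + 1550 μL = 2 mL total → factor 2/0.45 = 4.4444
Step 5: 0.4 mL + 6 mL = 6.4 mL total → factor 6.4/0.4 = 16
Product of known-step factors = 2.3991 × 10^5
Overall factor = 3.00 mM / (2.08 nM) = 1.4423 × 10^6
x = 1.4423 × 10^6 / 2.3991 × 10^5 = 6.01

6.01-fold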